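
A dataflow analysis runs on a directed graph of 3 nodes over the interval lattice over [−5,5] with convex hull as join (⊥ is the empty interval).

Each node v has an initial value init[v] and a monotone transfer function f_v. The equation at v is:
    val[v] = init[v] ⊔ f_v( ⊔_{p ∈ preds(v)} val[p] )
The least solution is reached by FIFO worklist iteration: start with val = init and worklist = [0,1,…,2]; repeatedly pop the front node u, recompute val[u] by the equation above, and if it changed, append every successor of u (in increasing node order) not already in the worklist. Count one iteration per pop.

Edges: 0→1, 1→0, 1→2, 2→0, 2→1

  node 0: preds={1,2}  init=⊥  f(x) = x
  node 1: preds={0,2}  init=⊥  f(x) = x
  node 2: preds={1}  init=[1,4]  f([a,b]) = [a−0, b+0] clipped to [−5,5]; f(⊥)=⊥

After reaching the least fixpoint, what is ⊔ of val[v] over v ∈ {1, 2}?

Trace (4 dequeues):
  [1] u=0 | in [1,4] | out [1,4] | prev ⊥ | push {}
  [2] u=1 | in [1,4] | out [1,4] | prev ⊥ | push {0}
  [3] u=2 | in [1,4] | out [1,4] | ==
  [4] u=0 | in [1,4] | out [1,4] | ==

Converged values:
  [0] [1,4]
  [1] [1,4]
  [2] [1,4]

[1,4]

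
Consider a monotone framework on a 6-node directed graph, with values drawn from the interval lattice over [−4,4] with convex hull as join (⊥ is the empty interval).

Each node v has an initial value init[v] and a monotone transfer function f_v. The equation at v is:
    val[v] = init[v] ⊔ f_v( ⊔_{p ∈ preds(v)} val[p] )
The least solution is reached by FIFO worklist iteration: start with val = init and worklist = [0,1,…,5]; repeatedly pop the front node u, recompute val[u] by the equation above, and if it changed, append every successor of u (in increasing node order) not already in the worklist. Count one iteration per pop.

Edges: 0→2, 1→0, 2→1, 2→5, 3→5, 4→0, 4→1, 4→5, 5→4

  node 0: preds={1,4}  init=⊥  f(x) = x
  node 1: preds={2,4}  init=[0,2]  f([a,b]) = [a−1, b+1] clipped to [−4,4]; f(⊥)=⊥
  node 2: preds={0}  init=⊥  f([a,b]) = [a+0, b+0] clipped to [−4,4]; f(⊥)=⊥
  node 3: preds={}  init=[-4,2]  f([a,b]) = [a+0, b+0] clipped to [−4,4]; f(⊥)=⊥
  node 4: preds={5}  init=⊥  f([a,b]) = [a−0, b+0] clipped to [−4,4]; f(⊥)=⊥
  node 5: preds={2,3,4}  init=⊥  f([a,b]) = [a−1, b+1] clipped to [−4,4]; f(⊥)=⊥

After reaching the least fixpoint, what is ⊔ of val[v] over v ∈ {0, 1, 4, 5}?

Worklist (20 pops):
  #1 pop 0: in=[0,2] → [0,2] (was ⊥); enqueue []
  #2 pop 1: in=⊥ → [0,2] (no change)
  #3 pop 2: in=[0,2] → [0,2] (was ⊥); enqueue [1]
  #4 pop 3: in=⊥ → [-4,2] (no change)
  #5 pop 4: in=⊥ → ⊥ (no change)
  #6 pop 5: in=[-4,2] → [-4,3] (was ⊥); enqueue [4]
  #7 pop 1: in=[0,2] → [-1,3] (was [0,2]); enqueue [0]
  #8 pop 4: in=[-4,3] → [-4,3] (was ⊥); enqueue [1,5]
  #9 pop 0: in=[-4,3] → [-4,3] (was [0,2]); enqueue [2]
  #10 pop 1: in=[-4,3] → [-4,4] (was [-1,3]); enqueue [0]
  #11 pop 5: in=[-4,3] → [-4,4] (was [-4,3]); enqueue [4]
  #12 pop 2: in=[-4,3] → [-4,3] (was [0,2]); enqueue [1,5]
  #13 pop 0: in=[-4,4] → [-4,4] (was [-4,3]); enqueue [2]
  #14 pop 4: in=[-4,4] → [-4,4] (was [-4,3]); enqueue [0]
  #15 pop 1: in=[-4,4] → [-4,4] (no change)
  #16 pop 5: in=[-4,4] → [-4,4] (no change)
  #17 pop 2: in=[-4,4] → [-4,4] (was [-4,3]); enqueue [1,5]
  #18 pop 0: in=[-4,4] → [-4,4] (no change)
  #19 pop 1: in=[-4,4] → [-4,4] (no change)
  #20 pop 5: in=[-4,4] → [-4,4] (no change)

Fixpoint:
  val[0] = [-4,4]
  val[1] = [-4,4]
  val[2] = [-4,4]
  val[3] = [-4,2]
  val[4] = [-4,4]
  val[5] = [-4,4]

[-4,4]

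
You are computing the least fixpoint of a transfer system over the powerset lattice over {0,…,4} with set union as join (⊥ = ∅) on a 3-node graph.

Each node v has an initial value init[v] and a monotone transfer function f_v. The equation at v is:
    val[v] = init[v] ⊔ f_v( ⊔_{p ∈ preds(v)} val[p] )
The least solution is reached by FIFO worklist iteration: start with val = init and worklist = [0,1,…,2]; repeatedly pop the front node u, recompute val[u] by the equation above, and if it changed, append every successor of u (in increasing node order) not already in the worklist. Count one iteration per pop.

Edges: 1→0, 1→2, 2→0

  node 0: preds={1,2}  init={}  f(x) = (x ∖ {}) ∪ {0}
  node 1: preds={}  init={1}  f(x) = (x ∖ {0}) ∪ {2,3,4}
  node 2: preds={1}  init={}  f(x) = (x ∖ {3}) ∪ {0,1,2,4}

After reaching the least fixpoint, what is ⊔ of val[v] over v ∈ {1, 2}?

Iteration log — 4 steps:
  step 1. node 0  ⊔preds={1}  new={0,1}  old={}  +wl: 
  step 2. node 1  ⊔preds={}  new={1,2,3,4}  old={1}  +wl: 0
  step 3. node 2  ⊔preds={1,2,3,4}  new={0,1,2,4}  old={}  +wl: 
  step 4. node 0  ⊔preds={0,1,2,3,4}  new={0,1,2,3,4}  old={0,1}  +wl: 

Least fixpoint reached:
  node 0: {0,1,2,3,4}
  node 1: {1,2,3,4}
  node 2: {0,1,2,4}

{0,1,2,3,4}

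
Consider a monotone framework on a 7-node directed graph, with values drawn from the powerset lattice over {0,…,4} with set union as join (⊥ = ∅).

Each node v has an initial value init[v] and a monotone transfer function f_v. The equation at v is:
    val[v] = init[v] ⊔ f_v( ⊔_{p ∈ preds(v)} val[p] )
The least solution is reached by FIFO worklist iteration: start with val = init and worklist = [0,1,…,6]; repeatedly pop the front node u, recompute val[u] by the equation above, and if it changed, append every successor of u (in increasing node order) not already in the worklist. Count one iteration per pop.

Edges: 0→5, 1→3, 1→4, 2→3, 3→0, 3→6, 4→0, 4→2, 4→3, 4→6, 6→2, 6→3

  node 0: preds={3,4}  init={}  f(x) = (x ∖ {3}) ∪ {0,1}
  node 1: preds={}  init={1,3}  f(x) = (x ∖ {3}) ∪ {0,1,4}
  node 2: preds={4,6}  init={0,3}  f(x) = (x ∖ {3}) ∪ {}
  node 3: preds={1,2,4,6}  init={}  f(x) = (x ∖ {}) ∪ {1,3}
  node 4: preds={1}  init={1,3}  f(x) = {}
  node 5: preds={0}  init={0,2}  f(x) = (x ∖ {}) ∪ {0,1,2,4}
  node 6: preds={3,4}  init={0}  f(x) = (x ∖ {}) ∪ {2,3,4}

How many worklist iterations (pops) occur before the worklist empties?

14

Trace (14 dequeues):
  [1] u=0 | in {1,3} | out {0,1} | prev {} | push {}
  [2] u=1 | in {} | out {0,1,3,4} | prev {1,3} | push {}
  [3] u=2 | in {0,1,3} | out {0,1,3} | prev {0,3} | push {}
  [4] u=3 | in {0,1,3,4} | out {0,1,3,4} | prev {} | push {0}
  [5] u=4 | in {0,1,3,4} | out {1,3} | ==
  [6] u=5 | in {0,1} | out {0,1,2,4} | prev {0,2} | push {}
  [7] u=6 | in {0,1,3,4} | out {0,1,2,3,4} | prev {0} | push {2,3}
  [8] u=0 | in {0,1,3,4} | out {0,1,4} | prev {0,1} | push {5}
  [9] u=2 | in {0,1,2,3,4} | out {0,1,2,3,4} | prev {0,1,3} | push {}
  [10] u=3 | in {0,1,2,3,4} | out {0,1,2,3,4} | prev {0,1,3,4} | push {0,6}
  [11] u=5 | in {0,1,4} | out {0,1,2,4} | ==
  [12] u=0 | in {0,1,2,3,4} | out {0,1,2,4} | prev {0,1,4} | push {5}
  [13] u=6 | in {0,1,2,3,4} | out {0,1,2,3,4} | ==
  [14] u=5 | in {0,1,2,4} | out {0,1,2,4} | ==

Converged values:
  [0] {0,1,2,4}
  [1] {0,1,3,4}
  [2] {0,1,2,3,4}
  [3] {0,1,2,3,4}
  [4] {1,3}
  [5] {0,1,2,4}
  [6] {0,1,2,3,4}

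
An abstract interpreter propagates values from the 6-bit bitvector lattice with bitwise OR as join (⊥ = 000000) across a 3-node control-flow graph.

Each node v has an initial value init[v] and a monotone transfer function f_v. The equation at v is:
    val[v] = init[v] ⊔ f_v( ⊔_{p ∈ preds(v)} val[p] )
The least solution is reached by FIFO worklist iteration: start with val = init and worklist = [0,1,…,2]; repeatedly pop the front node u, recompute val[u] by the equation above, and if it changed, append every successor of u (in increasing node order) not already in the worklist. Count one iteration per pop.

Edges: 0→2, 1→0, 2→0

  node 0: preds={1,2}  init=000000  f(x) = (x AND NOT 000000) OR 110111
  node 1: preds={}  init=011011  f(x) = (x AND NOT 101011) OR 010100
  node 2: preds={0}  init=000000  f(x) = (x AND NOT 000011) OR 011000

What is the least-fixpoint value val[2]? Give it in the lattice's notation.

111100

Trace (4 dequeues):
  [1] u=0 | in 011011 | out 111111 | prev 000000 | push {}
  [2] u=1 | in 000000 | out 011111 | prev 011011 | push {0}
  [3] u=2 | in 111111 | out 111100 | prev 000000 | push {}
  [4] u=0 | in 111111 | out 111111 | ==

Converged values:
  [0] 111111
  [1] 011111
  [2] 111100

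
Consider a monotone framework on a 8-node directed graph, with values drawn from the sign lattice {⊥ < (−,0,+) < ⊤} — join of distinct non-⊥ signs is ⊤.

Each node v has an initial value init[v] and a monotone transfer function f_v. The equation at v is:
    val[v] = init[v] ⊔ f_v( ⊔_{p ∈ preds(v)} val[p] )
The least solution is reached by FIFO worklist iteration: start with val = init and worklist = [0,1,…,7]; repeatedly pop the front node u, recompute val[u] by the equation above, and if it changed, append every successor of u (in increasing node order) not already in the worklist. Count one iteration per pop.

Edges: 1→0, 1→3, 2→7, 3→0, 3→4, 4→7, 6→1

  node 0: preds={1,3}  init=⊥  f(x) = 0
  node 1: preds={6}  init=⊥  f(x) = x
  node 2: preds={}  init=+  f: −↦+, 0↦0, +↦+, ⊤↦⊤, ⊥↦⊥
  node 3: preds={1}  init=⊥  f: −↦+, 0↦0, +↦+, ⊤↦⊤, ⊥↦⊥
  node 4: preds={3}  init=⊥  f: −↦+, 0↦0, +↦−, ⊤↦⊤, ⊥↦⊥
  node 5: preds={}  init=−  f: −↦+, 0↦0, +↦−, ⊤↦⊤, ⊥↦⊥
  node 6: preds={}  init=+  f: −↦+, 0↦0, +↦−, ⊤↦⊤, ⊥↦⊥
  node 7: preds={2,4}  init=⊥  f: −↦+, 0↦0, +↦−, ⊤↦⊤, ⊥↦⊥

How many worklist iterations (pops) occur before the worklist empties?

9

Trace (9 dequeues):
  [1] u=0 | in ⊥ | out 0 | prev ⊥ | push {}
  [2] u=1 | in + | out + | prev ⊥ | push {0}
  [3] u=2 | in ⊥ | out + | ==
  [4] u=3 | in + | out + | prev ⊥ | push {}
  [5] u=4 | in + | out − | prev ⊥ | push {}
  [6] u=5 | in ⊥ | out − | ==
  [7] u=6 | in ⊥ | out + | ==
  [8] u=7 | in ⊤ | out ⊤ | prev ⊥ | push {}
  [9] u=0 | in + | out 0 | ==

Converged values:
  [0] 0
  [1] +
  [2] +
  [3] +
  [4] −
  [5] −
  [6] +
  [7] ⊤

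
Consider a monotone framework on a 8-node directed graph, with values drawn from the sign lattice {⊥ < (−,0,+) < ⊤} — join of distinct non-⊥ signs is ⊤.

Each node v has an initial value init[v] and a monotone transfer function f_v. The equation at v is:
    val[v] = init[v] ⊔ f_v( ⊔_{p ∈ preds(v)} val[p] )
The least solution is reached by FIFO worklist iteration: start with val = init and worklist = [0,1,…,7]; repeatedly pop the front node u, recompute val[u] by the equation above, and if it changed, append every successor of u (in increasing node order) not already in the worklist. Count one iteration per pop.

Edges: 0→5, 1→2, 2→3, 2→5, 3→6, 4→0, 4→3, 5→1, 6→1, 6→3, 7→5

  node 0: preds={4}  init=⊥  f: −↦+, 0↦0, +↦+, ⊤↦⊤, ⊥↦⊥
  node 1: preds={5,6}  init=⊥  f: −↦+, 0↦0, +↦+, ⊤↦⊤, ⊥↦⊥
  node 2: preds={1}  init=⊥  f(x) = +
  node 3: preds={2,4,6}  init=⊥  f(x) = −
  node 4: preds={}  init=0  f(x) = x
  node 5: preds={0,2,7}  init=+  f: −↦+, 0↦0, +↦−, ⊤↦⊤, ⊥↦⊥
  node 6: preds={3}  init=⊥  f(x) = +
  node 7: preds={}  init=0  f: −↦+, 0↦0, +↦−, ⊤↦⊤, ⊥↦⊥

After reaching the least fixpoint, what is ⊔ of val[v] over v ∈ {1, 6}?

Worklist (11 pops):
  #1 pop 0: in=0 → 0 (was ⊥); enqueue []
  #2 pop 1: in=+ → + (was ⊥); enqueue []
  #3 pop 2: in=+ → + (was ⊥); enqueue []
  #4 pop 3: in=⊤ → − (was ⊥); enqueue []
  #5 pop 4: in=⊥ → 0 (no change)
  #6 pop 5: in=⊤ → ⊤ (was +); enqueue [1]
  #7 pop 6: in=− → + (was ⊥); enqueue [3]
  #8 pop 7: in=⊥ → 0 (no change)
  #9 pop 1: in=⊤ → ⊤ (was +); enqueue [2]
  #10 pop 3: in=⊤ → − (no change)
  #11 pop 2: in=⊤ → + (no change)

Fixpoint:
  val[0] = 0
  val[1] = ⊤
  val[2] = +
  val[3] = −
  val[4] = 0
  val[5] = ⊤
  val[6] = +
  val[7] = 0

⊤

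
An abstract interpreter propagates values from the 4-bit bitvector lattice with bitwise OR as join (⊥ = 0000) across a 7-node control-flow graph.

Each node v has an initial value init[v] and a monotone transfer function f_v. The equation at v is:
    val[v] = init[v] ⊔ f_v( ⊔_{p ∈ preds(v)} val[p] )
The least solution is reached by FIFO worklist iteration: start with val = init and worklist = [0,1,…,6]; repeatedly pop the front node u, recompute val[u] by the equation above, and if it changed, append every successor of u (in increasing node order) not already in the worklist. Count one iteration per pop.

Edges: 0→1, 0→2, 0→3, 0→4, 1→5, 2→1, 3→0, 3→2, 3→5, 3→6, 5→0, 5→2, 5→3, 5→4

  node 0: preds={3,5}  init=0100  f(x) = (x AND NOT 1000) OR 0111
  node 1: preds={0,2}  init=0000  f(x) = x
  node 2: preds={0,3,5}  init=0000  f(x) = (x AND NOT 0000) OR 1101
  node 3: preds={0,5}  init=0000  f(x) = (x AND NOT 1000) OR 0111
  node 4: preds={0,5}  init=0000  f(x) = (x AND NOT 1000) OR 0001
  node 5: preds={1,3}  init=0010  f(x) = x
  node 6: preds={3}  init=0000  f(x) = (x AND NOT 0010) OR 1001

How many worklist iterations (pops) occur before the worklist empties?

17

Trace (17 dequeues):
  [1] u=0 | in 0010 | out 0111 | prev 0100 | push {}
  [2] u=1 | in 0111 | out 0111 | prev 0000 | push {}
  [3] u=2 | in 0111 | out 1111 | prev 0000 | push {1}
  [4] u=3 | in 0111 | out 0111 | prev 0000 | push {0,2}
  [5] u=4 | in 0111 | out 0111 | prev 0000 | push {}
  [6] u=5 | in 0111 | out 0111 | prev 0010 | push {3,4}
  [7] u=6 | in 0111 | out 1101 | prev 0000 | push {}
  [8] u=1 | in 1111 | out 1111 | prev 0111 | push {5}
  [9] u=0 | in 0111 | out 0111 | ==
  [10] u=2 | in 0111 | out 1111 | ==
  [11] u=3 | in 0111 | out 0111 | ==
  [12] u=4 | in 0111 | out 0111 | ==
  [13] u=5 | in 1111 | out 1111 | prev 0111 | push {0,2,3,4}
  [14] u=0 | in 1111 | out 0111 | ==
  [15] u=2 | in 1111 | out 1111 | ==
  [16] u=3 | in 1111 | out 0111 | ==
  [17] u=4 | in 1111 | out 0111 | ==

Converged values:
  [0] 0111
  [1] 1111
  [2] 1111
  [3] 0111
  [4] 0111
  [5] 1111
  [6] 1101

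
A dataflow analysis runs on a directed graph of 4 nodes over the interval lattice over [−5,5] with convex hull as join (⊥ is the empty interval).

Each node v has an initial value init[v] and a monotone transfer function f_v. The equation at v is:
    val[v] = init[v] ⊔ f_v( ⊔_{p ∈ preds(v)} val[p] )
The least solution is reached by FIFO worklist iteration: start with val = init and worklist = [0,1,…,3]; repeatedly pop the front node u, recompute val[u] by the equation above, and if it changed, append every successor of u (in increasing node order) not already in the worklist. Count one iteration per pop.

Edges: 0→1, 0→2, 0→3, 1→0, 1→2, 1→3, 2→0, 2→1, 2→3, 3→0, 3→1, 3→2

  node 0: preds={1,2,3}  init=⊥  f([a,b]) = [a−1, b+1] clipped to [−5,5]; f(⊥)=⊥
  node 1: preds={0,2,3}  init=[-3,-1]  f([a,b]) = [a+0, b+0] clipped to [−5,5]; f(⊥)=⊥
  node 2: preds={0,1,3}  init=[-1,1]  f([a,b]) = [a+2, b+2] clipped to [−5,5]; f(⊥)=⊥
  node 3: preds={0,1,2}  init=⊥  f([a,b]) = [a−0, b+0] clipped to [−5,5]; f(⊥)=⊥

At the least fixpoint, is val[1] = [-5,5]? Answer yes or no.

Trace (11 dequeues):
  [1] u=0 | in [-3,1] | out [-4,2] | prev ⊥ | push {}
  [2] u=1 | in [-4,2] | out [-4,2] | prev [-3,-1] | push {0}
  [3] u=2 | in [-4,2] | out [-2,4] | prev [-1,1] | push {1}
  [4] u=3 | in [-4,4] | out [-4,4] | prev ⊥ | push {2}
  [5] u=0 | in [-4,4] | out [-5,5] | prev [-4,2] | push {3}
  [6] u=1 | in [-5,5] | out [-5,5] | prev [-4,2] | push {0}
  [7] u=2 | in [-5,5] | out [-3,5] | prev [-2,4] | push {1}
  [8] u=3 | in [-5,5] | out [-5,5] | prev [-4,4] | push {2}
  [9] u=0 | in [-5,5] | out [-5,5] | ==
  [10] u=1 | in [-5,5] | out [-5,5] | ==
  [11] u=2 | in [-5,5] | out [-3,5] | ==

Converged values:
  [0] [-5,5]
  [1] [-5,5]
  [2] [-3,5]
  [3] [-5,5]

yes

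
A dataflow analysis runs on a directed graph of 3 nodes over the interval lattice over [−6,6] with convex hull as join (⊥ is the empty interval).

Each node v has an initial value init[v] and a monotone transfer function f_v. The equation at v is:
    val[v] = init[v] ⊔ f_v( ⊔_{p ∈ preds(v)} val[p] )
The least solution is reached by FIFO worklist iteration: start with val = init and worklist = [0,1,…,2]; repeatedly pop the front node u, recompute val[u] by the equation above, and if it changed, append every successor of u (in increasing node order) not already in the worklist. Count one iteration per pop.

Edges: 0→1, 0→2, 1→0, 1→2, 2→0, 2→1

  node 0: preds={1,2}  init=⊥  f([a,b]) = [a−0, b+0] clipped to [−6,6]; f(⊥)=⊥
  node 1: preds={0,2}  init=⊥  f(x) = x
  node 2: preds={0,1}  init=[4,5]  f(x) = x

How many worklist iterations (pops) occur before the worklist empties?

Worklist (4 pops):
  #1 pop 0: in=[4,5] → [4,5] (was ⊥); enqueue []
  #2 pop 1: in=[4,5] → [4,5] (was ⊥); enqueue [0]
  #3 pop 2: in=[4,5] → [4,5] (no change)
  #4 pop 0: in=[4,5] → [4,5] (no change)

Fixpoint:
  val[0] = [4,5]
  val[1] = [4,5]
  val[2] = [4,5]

4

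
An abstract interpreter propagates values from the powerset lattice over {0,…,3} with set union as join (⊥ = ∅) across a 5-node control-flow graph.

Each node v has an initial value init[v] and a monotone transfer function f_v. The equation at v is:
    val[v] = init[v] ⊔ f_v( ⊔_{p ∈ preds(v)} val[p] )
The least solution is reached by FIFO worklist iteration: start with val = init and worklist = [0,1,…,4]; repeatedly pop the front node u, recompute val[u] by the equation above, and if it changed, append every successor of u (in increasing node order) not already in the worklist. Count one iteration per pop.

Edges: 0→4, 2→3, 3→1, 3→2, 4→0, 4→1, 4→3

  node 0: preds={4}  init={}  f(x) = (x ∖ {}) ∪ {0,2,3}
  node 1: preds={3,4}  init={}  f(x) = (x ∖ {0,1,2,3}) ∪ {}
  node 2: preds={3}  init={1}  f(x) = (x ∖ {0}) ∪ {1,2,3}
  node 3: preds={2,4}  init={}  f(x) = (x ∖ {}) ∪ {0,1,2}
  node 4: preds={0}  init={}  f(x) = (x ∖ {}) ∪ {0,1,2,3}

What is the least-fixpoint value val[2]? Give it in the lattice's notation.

Iteration log — 10 steps:
  step 1. node 0  ⊔preds={}  new={0,2,3}  old={}  +wl: 
  step 2. node 1  ⊔preds={}  new={}  stable
  step 3. node 2  ⊔preds={}  new={1,2,3}  old={1}  +wl: 
  step 4. node 3  ⊔preds={1,2,3}  new={0,1,2,3}  old={}  +wl: 1,2
  step 5. node 4  ⊔preds={0,2,3}  new={0,1,2,3}  old={}  +wl: 0,3
  step 6. node 1  ⊔preds={0,1,2,3}  new={}  stable
  step 7. node 2  ⊔preds={0,1,2,3}  new={1,2,3}  stable
  step 8. node 0  ⊔preds={0,1,2,3}  new={0,1,2,3}  old={0,2,3}  +wl: 4
  step 9. node 3  ⊔preds={0,1,2,3}  new={0,1,2,3}  stable
  step 10. node 4  ⊔preds={0,1,2,3}  new={0,1,2,3}  stable

Least fixpoint reached:
  node 0: {0,1,2,3}
  node 1: {}
  node 2: {1,2,3}
  node 3: {0,1,2,3}
  node 4: {0,1,2,3}

{1,2,3}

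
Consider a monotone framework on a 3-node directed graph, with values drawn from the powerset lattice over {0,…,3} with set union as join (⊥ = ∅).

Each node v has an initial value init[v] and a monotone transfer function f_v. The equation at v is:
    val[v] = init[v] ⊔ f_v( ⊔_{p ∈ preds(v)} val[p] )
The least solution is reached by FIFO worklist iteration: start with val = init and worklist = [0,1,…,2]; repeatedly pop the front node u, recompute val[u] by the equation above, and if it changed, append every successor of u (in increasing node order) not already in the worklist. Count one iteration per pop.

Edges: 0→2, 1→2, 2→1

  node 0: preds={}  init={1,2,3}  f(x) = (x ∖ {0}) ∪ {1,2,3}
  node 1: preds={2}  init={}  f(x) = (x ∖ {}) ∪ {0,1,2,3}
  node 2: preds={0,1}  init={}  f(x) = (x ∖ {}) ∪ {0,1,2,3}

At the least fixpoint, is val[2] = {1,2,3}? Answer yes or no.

no

Trace (4 dequeues):
  [1] u=0 | in {} | out {1,2,3} | ==
  [2] u=1 | in {} | out {0,1,2,3} | prev {} | push {}
  [3] u=2 | in {0,1,2,3} | out {0,1,2,3} | prev {} | push {1}
  [4] u=1 | in {0,1,2,3} | out {0,1,2,3} | ==

Converged values:
  [0] {1,2,3}
  [1] {0,1,2,3}
  [2] {0,1,2,3}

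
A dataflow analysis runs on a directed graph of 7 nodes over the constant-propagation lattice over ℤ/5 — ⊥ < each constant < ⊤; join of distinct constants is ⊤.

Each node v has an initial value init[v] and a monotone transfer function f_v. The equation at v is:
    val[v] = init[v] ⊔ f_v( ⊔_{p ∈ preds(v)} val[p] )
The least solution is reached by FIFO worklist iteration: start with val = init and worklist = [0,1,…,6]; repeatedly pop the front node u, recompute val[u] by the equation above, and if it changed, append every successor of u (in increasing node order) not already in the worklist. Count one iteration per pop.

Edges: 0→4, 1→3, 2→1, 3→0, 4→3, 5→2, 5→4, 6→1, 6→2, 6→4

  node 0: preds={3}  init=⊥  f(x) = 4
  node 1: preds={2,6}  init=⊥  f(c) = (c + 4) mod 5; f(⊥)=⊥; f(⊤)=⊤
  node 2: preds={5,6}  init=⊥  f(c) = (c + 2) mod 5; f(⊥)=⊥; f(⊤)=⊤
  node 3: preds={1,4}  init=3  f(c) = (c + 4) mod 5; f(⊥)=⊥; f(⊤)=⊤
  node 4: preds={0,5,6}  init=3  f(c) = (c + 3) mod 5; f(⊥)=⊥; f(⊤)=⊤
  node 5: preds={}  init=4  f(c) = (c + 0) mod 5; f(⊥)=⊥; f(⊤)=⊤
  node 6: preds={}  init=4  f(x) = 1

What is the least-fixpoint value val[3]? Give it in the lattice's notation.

⊤

Iteration log — 13 steps:
  step 1. node 0  ⊔preds=3  new=4  old=⊥  +wl: 
  step 2. node 1  ⊔preds=4  new=3  old=⊥  +wl: 
  step 3. node 2  ⊔preds=4  new=1  old=⊥  +wl: 1
  step 4. node 3  ⊔preds=3  new=⊤  old=3  +wl: 0
  step 5. node 4  ⊔preds=4  new=⊤  old=3  +wl: 3
  step 6. node 5  ⊔preds=⊥  new=4  stable
  step 7. node 6  ⊔preds=⊥  new=⊤  old=4  +wl: 2,4
  step 8. node 1  ⊔preds=⊤  new=⊤  old=3  +wl: 
  step 9. node 0  ⊔preds=⊤  new=4  stable
  step 10. node 3  ⊔preds=⊤  new=⊤  stable
  step 11. node 2  ⊔preds=⊤  new=⊤  old=1  +wl: 1
  step 12. node 4  ⊔preds=⊤  new=⊤  stable
  step 13. node 1  ⊔preds=⊤  new=⊤  stable

Least fixpoint reached:
  node 0: 4
  node 1: ⊤
  node 2: ⊤
  node 3: ⊤
  node 4: ⊤
  node 5: 4
  node 6: ⊤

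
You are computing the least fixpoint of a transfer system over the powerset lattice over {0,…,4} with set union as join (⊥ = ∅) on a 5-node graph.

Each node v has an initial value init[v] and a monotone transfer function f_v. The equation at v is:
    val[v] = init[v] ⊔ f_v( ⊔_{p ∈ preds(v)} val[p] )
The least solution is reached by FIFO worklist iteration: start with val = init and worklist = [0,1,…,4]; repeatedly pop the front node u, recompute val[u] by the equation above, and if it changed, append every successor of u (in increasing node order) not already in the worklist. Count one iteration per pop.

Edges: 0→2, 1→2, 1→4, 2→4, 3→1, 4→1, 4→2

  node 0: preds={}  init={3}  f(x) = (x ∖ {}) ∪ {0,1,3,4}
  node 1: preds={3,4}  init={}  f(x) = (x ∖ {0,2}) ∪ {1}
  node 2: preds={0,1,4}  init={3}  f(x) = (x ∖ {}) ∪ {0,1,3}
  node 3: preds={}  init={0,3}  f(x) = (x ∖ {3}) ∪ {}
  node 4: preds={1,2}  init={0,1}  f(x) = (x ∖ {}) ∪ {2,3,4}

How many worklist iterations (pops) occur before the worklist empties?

Worklist (8 pops):
  #1 pop 0: in={} → {0,1,3,4} (was {3}); enqueue []
  #2 pop 1: in={0,1,3} → {1,3} (was {}); enqueue []
  #3 pop 2: in={0,1,3,4} → {0,1,3,4} (was {3}); enqueue []
  #4 pop 3: in={} → {0,3} (no change)
  #5 pop 4: in={0,1,3,4} → {0,1,2,3,4} (was {0,1}); enqueue [1,2]
  #6 pop 1: in={0,1,2,3,4} → {1,3,4} (was {1,3}); enqueue [4]
  #7 pop 2: in={0,1,2,3,4} → {0,1,2,3,4} (was {0,1,3,4}); enqueue []
  #8 pop 4: in={0,1,2,3,4} → {0,1,2,3,4} (no change)

Fixpoint:
  val[0] = {0,1,3,4}
  val[1] = {1,3,4}
  val[2] = {0,1,2,3,4}
  val[3] = {0,3}
  val[4] = {0,1,2,3,4}

8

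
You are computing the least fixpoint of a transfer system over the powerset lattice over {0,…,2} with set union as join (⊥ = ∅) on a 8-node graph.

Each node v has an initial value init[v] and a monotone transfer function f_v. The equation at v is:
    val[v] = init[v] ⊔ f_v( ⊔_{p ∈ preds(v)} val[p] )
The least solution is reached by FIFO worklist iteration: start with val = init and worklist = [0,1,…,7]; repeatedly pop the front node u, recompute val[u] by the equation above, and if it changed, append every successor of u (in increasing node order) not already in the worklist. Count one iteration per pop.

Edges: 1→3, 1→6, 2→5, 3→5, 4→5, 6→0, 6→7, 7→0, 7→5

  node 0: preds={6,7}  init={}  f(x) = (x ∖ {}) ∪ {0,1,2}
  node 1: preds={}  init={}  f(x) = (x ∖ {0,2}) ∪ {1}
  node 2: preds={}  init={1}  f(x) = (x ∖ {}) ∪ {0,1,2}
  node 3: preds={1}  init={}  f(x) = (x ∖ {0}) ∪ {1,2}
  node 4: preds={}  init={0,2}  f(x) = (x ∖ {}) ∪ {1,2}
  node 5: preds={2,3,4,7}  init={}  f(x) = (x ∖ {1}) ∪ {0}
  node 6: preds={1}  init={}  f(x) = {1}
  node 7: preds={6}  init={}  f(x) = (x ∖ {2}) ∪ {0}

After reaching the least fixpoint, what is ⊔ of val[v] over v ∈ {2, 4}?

Worklist (10 pops):
  #1 pop 0: in={} → {0,1,2} (was {}); enqueue []
  #2 pop 1: in={} → {1} (was {}); enqueue []
  #3 pop 2: in={} → {0,1,2} (was {1}); enqueue []
  #4 pop 3: in={1} → {1,2} (was {}); enqueue []
  #5 pop 4: in={} → {0,1,2} (was {0,2}); enqueue []
  #6 pop 5: in={0,1,2} → {0,2} (was {}); enqueue []
  #7 pop 6: in={1} → {1} (was {}); enqueue [0]
  #8 pop 7: in={1} → {0,1} (was {}); enqueue [5]
  #9 pop 0: in={0,1} → {0,1,2} (no change)
  #10 pop 5: in={0,1,2} → {0,2} (no change)

Fixpoint:
  val[0] = {0,1,2}
  val[1] = {1}
  val[2] = {0,1,2}
  val[3] = {1,2}
  val[4] = {0,1,2}
  val[5] = {0,2}
  val[6] = {1}
  val[7] = {0,1}

{0,1,2}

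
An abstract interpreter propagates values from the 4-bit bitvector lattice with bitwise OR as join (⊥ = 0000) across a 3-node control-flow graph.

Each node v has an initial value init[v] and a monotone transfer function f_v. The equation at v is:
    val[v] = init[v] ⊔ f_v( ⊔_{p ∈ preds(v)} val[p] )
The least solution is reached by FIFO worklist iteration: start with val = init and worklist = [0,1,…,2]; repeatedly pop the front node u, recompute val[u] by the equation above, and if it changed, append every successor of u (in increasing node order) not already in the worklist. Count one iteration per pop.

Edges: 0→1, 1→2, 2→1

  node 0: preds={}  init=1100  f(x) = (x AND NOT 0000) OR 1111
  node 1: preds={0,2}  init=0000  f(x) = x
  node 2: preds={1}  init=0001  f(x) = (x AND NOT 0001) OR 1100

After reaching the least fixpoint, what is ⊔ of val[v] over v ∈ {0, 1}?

Trace (4 dequeues):
  [1] u=0 | in 0000 | out 1111 | prev 1100 | push {}
  [2] u=1 | in 1111 | out 1111 | prev 0000 | push {}
  [3] u=2 | in 1111 | out 1111 | prev 0001 | push {1}
  [4] u=1 | in 1111 | out 1111 | ==

Converged values:
  [0] 1111
  [1] 1111
  [2] 1111

1111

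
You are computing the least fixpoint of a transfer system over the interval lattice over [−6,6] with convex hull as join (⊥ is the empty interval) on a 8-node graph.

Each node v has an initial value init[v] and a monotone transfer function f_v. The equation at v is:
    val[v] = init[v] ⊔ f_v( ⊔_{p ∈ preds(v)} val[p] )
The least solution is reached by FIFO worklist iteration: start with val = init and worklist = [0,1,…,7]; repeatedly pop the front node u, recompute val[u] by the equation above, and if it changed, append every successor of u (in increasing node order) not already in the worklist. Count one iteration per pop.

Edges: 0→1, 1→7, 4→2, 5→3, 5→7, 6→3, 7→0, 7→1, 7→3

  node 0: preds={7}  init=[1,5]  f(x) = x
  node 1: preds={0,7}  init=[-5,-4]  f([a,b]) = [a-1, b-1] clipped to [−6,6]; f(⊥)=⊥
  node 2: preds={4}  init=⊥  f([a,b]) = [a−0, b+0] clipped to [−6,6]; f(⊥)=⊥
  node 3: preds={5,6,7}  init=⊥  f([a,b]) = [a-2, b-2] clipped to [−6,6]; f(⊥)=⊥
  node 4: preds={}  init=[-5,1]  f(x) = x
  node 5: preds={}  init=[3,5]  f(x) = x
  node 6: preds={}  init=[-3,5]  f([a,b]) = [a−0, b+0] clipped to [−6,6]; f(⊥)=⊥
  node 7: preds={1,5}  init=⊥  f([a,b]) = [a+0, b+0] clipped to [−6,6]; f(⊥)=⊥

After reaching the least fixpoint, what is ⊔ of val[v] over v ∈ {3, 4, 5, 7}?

Worklist (15 pops):
  #1 pop 0: in=⊥ → [1,5] (no change)
  #2 pop 1: in=[1,5] → [-5,4] (was [-5,-4]); enqueue []
  #3 pop 2: in=[-5,1] → [-5,1] (was ⊥); enqueue []
  #4 pop 3: in=[-3,5] → [-5,3] (was ⊥); enqueue []
  #5 pop 4: in=⊥ → [-5,1] (no change)
  #6 pop 5: in=⊥ → [3,5] (no change)
  #7 pop 6: in=⊥ → [-3,5] (no change)
  #8 pop 7: in=[-5,5] → [-5,5] (was ⊥); enqueue [0,1,3]
  #9 pop 0: in=[-5,5] → [-5,5] (was [1,5]); enqueue []
  #10 pop 1: in=[-5,5] → [-6,4] (was [-5,4]); enqueue [7]
  #11 pop 3: in=[-5,5] → [-6,3] (was [-5,3]); enqueue []
  #12 pop 7: in=[-6,5] → [-6,5] (was [-5,5]); enqueue [0,1,3]
  #13 pop 0: in=[-6,5] → [-6,5] (was [-5,5]); enqueue []
  #14 pop 1: in=[-6,5] → [-6,4] (no change)
  #15 pop 3: in=[-6,5] → [-6,3] (no change)

Fixpoint:
  val[0] = [-6,5]
  val[1] = [-6,4]
  val[2] = [-5,1]
  val[3] = [-6,3]
  val[4] = [-5,1]
  val[5] = [3,5]
  val[6] = [-3,5]
  val[7] = [-6,5]

[-6,5]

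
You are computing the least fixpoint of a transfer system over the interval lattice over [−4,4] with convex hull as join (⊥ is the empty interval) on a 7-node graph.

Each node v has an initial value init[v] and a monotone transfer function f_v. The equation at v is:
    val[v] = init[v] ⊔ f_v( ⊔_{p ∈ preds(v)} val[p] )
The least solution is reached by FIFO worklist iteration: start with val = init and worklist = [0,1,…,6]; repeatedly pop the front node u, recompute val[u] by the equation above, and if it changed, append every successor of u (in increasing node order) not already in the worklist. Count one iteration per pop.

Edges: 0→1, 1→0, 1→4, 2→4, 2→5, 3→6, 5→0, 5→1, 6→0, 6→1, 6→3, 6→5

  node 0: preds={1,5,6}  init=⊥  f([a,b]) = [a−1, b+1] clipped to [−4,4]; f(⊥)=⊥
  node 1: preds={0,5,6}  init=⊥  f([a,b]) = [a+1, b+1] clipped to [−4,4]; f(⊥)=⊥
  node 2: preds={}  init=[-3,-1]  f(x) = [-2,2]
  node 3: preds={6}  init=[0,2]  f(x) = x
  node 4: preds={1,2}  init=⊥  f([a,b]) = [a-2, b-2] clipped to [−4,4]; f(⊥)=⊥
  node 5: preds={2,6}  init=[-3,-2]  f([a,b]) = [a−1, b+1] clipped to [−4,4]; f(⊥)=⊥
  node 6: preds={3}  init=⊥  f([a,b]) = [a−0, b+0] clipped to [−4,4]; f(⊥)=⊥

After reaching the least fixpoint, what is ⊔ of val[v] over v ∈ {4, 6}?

[-4,2]

Trace (13 dequeues):
  [1] u=0 | in [-3,-2] | out [-4,-1] | prev ⊥ | push {}
  [2] u=1 | in [-4,-1] | out [-3,0] | prev ⊥ | push {0}
  [3] u=2 | in ⊥ | out [-3,2] | prev [-3,-1] | push {}
  [4] u=3 | in ⊥ | out [0,2] | ==
  [5] u=4 | in [-3,2] | out [-4,0] | prev ⊥ | push {}
  [6] u=5 | in [-3,2] | out [-4,3] | prev [-3,-2] | push {1}
  [7] u=6 | in [0,2] | out [0,2] | prev ⊥ | push {3,5}
  [8] u=0 | in [-4,3] | out [-4,4] | prev [-4,-1] | push {}
  [9] u=1 | in [-4,4] | out [-3,4] | prev [-3,0] | push {0,4}
  [10] u=3 | in [0,2] | out [0,2] | ==
  [11] u=5 | in [-3,2] | out [-4,3] | ==
  [12] u=0 | in [-4,4] | out [-4,4] | ==
  [13] u=4 | in [-3,4] | out [-4,2] | prev [-4,0] | push {}

Converged values:
  [0] [-4,4]
  [1] [-3,4]
  [2] [-3,2]
  [3] [0,2]
  [4] [-4,2]
  [5] [-4,3]
  [6] [0,2]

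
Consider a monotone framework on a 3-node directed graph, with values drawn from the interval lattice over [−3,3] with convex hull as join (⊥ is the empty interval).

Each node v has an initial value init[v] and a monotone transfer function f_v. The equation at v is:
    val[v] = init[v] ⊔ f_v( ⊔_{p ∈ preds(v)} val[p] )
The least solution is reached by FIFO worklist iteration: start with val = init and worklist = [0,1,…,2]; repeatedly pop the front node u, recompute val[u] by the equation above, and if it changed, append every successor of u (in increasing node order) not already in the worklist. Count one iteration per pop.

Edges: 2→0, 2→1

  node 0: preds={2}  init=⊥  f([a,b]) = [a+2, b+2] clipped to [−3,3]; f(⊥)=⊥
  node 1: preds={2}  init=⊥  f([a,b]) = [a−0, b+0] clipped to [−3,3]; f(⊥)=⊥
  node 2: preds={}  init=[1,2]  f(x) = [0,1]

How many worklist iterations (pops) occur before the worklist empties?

5

Worklist (5 pops):
  #1 pop 0: in=[1,2] → [3,3] (was ⊥); enqueue []
  #2 pop 1: in=[1,2] → [1,2] (was ⊥); enqueue []
  #3 pop 2: in=⊥ → [0,2] (was [1,2]); enqueue [0,1]
  #4 pop 0: in=[0,2] → [2,3] (was [3,3]); enqueue []
  #5 pop 1: in=[0,2] → [0,2] (was [1,2]); enqueue []

Fixpoint:
  val[0] = [2,3]
  val[1] = [0,2]
  val[2] = [0,2]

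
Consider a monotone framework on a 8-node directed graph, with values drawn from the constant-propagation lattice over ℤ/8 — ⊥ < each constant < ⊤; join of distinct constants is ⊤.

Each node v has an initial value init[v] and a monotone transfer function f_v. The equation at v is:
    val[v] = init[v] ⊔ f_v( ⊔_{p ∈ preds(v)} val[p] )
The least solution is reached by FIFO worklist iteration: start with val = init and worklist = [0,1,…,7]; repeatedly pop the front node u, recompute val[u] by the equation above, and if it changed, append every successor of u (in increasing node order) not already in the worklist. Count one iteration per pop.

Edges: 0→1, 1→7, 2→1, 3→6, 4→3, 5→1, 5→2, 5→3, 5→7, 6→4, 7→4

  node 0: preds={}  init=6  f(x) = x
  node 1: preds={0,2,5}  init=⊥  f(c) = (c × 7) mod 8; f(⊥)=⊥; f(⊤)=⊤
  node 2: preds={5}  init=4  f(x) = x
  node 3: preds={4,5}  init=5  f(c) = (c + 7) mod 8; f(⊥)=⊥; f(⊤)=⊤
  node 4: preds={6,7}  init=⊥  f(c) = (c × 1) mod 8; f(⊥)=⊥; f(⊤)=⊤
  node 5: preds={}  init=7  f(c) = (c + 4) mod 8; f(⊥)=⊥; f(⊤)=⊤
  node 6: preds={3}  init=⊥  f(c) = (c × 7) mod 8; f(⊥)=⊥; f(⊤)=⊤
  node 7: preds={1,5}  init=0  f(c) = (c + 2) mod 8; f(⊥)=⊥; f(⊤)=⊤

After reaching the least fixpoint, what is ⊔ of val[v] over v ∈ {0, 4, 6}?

Iteration log — 12 steps:
  step 1. node 0  ⊔preds=⊥  new=6  stable
  step 2. node 1  ⊔preds=⊤  new=⊤  old=⊥  +wl: 
  step 3. node 2  ⊔preds=7  new=⊤  old=4  +wl: 1
  step 4. node 3  ⊔preds=7  new=⊤  old=5  +wl: 
  step 5. node 4  ⊔preds=0  new=0  old=⊥  +wl: 3
  step 6. node 5  ⊔preds=⊥  new=7  stable
  step 7. node 6  ⊔preds=⊤  new=⊤  old=⊥  +wl: 4
  step 8. node 7  ⊔preds=⊤  new=⊤  old=0  +wl: 
  step 9. node 1  ⊔preds=⊤  new=⊤  stable
  step 10. node 3  ⊔preds=⊤  new=⊤  stable
  step 11. node 4  ⊔preds=⊤  new=⊤  old=0  +wl: 3
  step 12. node 3  ⊔preds=⊤  new=⊤  stable

Least fixpoint reached:
  node 0: 6
  node 1: ⊤
  node 2: ⊤
  node 3: ⊤
  node 4: ⊤
  node 5: 7
  node 6: ⊤
  node 7: ⊤

⊤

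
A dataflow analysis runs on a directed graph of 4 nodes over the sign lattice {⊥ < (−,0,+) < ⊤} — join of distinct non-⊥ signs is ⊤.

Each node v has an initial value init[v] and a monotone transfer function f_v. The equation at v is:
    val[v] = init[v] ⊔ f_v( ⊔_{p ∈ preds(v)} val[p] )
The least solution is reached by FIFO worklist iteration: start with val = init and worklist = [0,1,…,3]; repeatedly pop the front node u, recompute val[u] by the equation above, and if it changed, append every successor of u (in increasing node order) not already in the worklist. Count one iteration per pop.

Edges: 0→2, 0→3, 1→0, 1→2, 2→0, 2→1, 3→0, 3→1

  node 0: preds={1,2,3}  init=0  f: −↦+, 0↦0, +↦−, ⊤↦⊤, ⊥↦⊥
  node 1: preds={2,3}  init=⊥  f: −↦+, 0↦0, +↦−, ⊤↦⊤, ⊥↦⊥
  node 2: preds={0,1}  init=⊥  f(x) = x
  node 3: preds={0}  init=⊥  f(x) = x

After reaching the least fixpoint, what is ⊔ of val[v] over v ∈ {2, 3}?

Worklist (8 pops):
  #1 pop 0: in=⊥ → 0 (no change)
  #2 pop 1: in=⊥ → ⊥ (no change)
  #3 pop 2: in=0 → 0 (was ⊥); enqueue [0,1]
  #4 pop 3: in=0 → 0 (was ⊥); enqueue []
  #5 pop 0: in=0 → 0 (no change)
  #6 pop 1: in=0 → 0 (was ⊥); enqueue [0,2]
  #7 pop 0: in=0 → 0 (no change)
  #8 pop 2: in=0 → 0 (no change)

Fixpoint:
  val[0] = 0
  val[1] = 0
  val[2] = 0
  val[3] = 0

0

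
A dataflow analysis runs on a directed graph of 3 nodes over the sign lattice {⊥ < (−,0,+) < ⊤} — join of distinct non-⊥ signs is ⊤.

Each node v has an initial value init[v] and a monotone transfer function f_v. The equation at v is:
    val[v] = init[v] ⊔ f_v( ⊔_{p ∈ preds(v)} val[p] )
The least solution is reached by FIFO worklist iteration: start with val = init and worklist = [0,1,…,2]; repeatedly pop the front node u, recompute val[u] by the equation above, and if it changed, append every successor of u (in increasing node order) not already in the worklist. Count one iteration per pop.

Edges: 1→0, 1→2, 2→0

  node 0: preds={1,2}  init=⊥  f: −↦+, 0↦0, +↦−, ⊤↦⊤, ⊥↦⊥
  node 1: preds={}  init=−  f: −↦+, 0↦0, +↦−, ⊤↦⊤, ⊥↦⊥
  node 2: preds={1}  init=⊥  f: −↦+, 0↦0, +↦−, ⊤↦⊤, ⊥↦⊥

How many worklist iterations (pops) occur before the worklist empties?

Worklist (4 pops):
  #1 pop 0: in=− → + (was ⊥); enqueue []
  #2 pop 1: in=⊥ → − (no change)
  #3 pop 2: in=− → + (was ⊥); enqueue [0]
  #4 pop 0: in=⊤ → ⊤ (was +); enqueue []

Fixpoint:
  val[0] = ⊤
  val[1] = −
  val[2] = +

4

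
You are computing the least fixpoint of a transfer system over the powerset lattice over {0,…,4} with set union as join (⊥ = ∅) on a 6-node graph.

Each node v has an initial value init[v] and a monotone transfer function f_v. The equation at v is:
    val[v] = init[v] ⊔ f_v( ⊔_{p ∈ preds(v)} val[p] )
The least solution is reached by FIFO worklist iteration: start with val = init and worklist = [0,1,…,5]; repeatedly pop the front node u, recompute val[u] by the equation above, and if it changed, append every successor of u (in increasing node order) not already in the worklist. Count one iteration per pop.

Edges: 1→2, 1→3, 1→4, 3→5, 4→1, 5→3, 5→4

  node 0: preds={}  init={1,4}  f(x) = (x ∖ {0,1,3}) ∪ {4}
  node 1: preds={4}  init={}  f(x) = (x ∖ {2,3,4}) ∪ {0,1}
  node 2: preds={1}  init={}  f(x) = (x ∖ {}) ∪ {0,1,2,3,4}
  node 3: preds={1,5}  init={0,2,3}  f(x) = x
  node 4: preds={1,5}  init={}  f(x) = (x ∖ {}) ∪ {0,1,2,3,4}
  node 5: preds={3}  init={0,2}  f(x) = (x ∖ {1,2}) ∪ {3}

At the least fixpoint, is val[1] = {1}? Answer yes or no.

Trace (9 dequeues):
  [1] u=0 | in {} | out {1,4} | ==
  [2] u=1 | in {} | out {0,1} | prev {} | push {}
  [3] u=2 | in {0,1} | out {0,1,2,3,4} | prev {} | push {}
  [4] u=3 | in {0,1,2} | out {0,1,2,3} | prev {0,2,3} | push {}
  [5] u=4 | in {0,1,2} | out {0,1,2,3,4} | prev {} | push {1}
  [6] u=5 | in {0,1,2,3} | out {0,2,3} | prev {0,2} | push {3,4}
  [7] u=1 | in {0,1,2,3,4} | out {0,1} | ==
  [8] u=3 | in {0,1,2,3} | out {0,1,2,3} | ==
  [9] u=4 | in {0,1,2,3} | out {0,1,2,3,4} | ==

Converged values:
  [0] {1,4}
  [1] {0,1}
  [2] {0,1,2,3,4}
  [3] {0,1,2,3}
  [4] {0,1,2,3,4}
  [5] {0,2,3}

no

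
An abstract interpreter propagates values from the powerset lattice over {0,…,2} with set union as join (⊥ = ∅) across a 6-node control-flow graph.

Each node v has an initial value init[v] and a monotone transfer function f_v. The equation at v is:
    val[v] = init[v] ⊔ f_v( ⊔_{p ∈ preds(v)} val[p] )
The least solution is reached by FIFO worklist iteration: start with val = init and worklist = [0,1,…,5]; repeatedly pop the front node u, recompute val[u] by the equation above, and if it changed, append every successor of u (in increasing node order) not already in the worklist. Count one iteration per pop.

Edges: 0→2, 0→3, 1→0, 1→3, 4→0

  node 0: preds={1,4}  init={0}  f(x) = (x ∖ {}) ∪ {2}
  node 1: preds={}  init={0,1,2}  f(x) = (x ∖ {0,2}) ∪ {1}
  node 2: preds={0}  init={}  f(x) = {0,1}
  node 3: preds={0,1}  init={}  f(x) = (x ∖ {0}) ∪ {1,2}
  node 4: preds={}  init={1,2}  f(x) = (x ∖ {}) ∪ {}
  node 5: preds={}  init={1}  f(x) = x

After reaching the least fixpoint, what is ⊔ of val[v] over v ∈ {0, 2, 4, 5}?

Worklist (6 pops):
  #1 pop 0: in={0,1,2} → {0,1,2} (was {0}); enqueue []
  #2 pop 1: in={} → {0,1,2} (no change)
  #3 pop 2: in={0,1,2} → {0,1} (was {}); enqueue []
  #4 pop 3: in={0,1,2} → {1,2} (was {}); enqueue []
  #5 pop 4: in={} → {1,2} (no change)
  #6 pop 5: in={} → {1} (no change)

Fixpoint:
  val[0] = {0,1,2}
  val[1] = {0,1,2}
  val[2] = {0,1}
  val[3] = {1,2}
  val[4] = {1,2}
  val[5] = {1}

{0,1,2}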